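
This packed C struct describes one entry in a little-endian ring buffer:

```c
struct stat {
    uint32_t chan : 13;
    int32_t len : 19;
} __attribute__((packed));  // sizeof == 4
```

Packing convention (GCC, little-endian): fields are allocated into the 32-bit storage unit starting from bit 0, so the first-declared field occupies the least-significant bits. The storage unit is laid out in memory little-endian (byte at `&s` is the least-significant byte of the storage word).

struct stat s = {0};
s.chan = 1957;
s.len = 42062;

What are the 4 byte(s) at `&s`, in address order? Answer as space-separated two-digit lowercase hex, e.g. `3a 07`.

a5 c7 89 14

[0+:13] chan=1957 & 0x1fff = 0x7a5; word=0x000007a5
[13+:19] len=42062 & 0x7ffff = 0xa44e; word=0x1489c7a5
word = 0x1489c7a5 → little-endian bytes:
  [0]=0xa5  [1]=0xc7  [2]=0x89  [3]=0x14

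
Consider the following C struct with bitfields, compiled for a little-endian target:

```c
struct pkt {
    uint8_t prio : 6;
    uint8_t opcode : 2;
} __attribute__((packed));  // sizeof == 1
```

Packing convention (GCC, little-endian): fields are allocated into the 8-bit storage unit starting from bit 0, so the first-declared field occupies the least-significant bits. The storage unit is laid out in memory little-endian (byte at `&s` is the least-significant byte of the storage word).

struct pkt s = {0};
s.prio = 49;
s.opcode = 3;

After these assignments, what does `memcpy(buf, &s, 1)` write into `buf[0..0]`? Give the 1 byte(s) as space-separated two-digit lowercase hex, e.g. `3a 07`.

f1

prio:6 = 49 → 0x31 << 0 → word 0x31
opcode:2 = 3 → 0x3 << 6 → word 0xf1
word = 0xf1 → little-endian bytes:
  [0]=0xf1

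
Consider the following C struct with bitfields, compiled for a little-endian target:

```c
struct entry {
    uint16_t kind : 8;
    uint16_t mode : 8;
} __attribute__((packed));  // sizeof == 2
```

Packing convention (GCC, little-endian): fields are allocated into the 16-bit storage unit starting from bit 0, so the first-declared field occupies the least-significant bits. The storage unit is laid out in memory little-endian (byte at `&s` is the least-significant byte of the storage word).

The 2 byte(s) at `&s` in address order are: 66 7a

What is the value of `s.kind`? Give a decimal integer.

102

[0]=0x66 [1]=0x7a (little-endian) → word 0x7a66
kind [0+:8] = (word>>0) & 0xff = 102  ←
mode [8+:8] = (word>>8) & 0xff = 122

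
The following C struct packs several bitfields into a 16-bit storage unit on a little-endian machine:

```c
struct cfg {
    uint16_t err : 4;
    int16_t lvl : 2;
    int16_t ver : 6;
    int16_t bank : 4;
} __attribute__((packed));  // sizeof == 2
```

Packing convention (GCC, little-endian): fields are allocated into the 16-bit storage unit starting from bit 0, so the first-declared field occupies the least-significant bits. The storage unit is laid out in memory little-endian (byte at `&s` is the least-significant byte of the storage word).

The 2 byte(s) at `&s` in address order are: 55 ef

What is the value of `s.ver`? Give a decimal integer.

-3

[0]=0x55 [1]=0xef (little-endian) → word 0xef55
err:4 @ bit 0 → (0xef55>>0)&0xf = 0x5
lvl:2 @ bit 4 → (0xef55>>4)&0x3 = 0x1
ver:6 @ bit 6 → (0xef55>>6)&0x3f = 0x3d  ←
bank:4 @ bit 12 → (0xef55>>12)&0xf = 0xe
ver signed 6b, MSB=1: 61 - 64 = -3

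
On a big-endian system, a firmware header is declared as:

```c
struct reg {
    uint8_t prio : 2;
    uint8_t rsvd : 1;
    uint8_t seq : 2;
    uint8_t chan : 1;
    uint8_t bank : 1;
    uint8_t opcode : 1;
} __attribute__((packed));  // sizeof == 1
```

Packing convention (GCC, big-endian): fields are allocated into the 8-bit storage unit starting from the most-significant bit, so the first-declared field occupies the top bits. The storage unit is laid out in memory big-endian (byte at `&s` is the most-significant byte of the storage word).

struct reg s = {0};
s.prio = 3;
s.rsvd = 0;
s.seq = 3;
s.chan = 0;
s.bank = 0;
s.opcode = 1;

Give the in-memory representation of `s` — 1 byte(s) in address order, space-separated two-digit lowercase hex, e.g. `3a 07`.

d9

prio:2 = 3 → 0x3 << 6 → word 0xc0
rsvd:1 = 0 → 0x0 << 5 → word 0xc0
seq:2 = 3 → 0x3 << 3 → word 0xd8
chan:1 = 0 → 0x0 << 2 → word 0xd8
bank:1 = 0 → 0x0 << 1 → word 0xd8
opcode:1 = 1 → 0x1 << 0 → word 0xd9
word = 0xd9 → big-endian bytes:
  [0]=0xd9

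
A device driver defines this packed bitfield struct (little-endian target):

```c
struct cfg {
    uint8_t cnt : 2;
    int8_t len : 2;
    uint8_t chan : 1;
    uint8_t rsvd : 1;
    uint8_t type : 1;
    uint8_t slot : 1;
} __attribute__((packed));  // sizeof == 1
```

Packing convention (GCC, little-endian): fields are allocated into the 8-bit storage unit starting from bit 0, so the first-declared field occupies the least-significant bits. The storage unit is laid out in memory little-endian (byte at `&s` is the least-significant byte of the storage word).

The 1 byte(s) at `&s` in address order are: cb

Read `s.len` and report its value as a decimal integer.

-2

[0]=0xcb (little-endian) → word 0xcb
cnt [0+:2] = (word>>0) & 0x3 = 3
len [2+:2] = (word>>2) & 0x3 = 2  ←
chan [4+:1] = (word>>4) & 0x1 = 0
rsvd [5+:1] = (word>>5) & 0x1 = 0
type [6+:1] = (word>>6) & 0x1 = 1
slot [7+:1] = (word>>7) & 0x1 = 1
len signed 2b, MSB=1: 2 - 4 = -2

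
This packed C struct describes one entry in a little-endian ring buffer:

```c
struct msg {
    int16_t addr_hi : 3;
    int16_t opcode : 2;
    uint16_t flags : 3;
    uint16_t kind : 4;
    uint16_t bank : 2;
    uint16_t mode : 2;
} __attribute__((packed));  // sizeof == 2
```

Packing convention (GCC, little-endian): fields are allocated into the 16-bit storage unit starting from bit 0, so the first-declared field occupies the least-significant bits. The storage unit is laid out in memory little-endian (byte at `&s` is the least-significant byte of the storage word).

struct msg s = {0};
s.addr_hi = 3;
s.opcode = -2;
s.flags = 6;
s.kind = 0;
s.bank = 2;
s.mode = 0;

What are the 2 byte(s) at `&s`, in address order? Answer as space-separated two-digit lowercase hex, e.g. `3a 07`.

d3 20

addr_hi (3b) val=3 bits=0x3 at bit 0: 0x0003
opcode (2b) val=-2 bits=0x2 at bit 3: 0x0013
flags (3b) val=6 bits=0x6 at bit 5: 0x00d3
kind (4b) val=0 bits=0x0 at bit 8: 0x00d3
bank (2b) val=2 bits=0x2 at bit 12: 0x20d3
mode (2b) val=0 bits=0x0 at bit 14: 0x20d3
word = 0x20d3 → little-endian bytes:
  [0]=0xd3  [1]=0x20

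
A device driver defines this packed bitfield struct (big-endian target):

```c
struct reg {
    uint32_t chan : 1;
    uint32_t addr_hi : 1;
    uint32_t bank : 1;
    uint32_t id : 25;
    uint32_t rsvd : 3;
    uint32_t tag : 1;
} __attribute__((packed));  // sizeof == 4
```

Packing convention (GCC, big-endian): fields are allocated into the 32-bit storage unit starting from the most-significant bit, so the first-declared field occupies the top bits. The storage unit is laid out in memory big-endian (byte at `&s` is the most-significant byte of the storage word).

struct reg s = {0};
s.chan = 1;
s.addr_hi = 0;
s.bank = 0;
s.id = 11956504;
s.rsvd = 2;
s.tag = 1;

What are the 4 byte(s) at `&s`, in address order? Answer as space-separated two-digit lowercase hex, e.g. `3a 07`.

chan (1b) val=1 bits=0x1 at bit 31: 0x80000000
addr_hi (1b) val=0 bits=0x0 at bit 30: 0x80000000
bank (1b) val=0 bits=0x0 at bit 29: 0x80000000
id (25b) val=11956504 bits=0xb67118 at bit 4: 0x8b671180
rsvd (3b) val=2 bits=0x2 at bit 1: 0x8b671184
tag (1b) val=1 bits=0x1 at bit 0: 0x8b671185
word = 0x8b671185 → big-endian bytes:
  [0]=0x8b  [1]=0x67  [2]=0x11  [3]=0x85

8b 67 11 85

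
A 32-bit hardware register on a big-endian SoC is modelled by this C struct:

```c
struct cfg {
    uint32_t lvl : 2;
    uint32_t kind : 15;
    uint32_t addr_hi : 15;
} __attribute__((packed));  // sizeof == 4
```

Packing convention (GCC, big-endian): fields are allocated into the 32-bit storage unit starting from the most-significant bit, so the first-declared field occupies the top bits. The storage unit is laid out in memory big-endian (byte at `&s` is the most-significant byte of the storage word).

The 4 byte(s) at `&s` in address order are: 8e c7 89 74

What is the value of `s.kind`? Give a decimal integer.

7567

[0]=0x8e [1]=0xc7 [2]=0x89 [3]=0x74 (big-endian) → word 0x8ec78974
lvl:2 @ bit 30 → (0x8ec78974>>30)&0x3 = 0x2
kind:15 @ bit 15 → (0x8ec78974>>15)&0x7fff = 0x1d8f  ←
addr_hi:15 @ bit 0 → (0x8ec78974>>0)&0x7fff = 0x974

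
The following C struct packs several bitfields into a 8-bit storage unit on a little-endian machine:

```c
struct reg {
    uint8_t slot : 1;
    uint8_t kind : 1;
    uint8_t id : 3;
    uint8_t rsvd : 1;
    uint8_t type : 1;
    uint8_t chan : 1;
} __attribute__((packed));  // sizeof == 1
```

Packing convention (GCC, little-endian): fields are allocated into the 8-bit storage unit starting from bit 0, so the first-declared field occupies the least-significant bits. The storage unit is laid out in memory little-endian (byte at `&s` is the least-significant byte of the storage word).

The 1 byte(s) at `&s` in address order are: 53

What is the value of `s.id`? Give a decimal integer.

4

[0]=0x53 (little-endian) → word 0x53
slot:1 @ bit 0 → (0x53>>0)&0x1 = 0x1
kind:1 @ bit 1 → (0x53>>1)&0x1 = 0x1
id:3 @ bit 2 → (0x53>>2)&0x7 = 0x4  ←
rsvd:1 @ bit 5 → (0x53>>5)&0x1 = 0x0
type:1 @ bit 6 → (0x53>>6)&0x1 = 0x1
chan:1 @ bit 7 → (0x53>>7)&0x1 = 0x0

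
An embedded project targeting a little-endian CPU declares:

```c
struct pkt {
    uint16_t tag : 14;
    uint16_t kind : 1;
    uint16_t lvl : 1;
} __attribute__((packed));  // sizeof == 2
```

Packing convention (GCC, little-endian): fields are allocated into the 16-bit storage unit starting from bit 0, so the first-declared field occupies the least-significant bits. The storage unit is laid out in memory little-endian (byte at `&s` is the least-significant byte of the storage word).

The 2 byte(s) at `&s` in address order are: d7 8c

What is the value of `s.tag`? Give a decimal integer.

[0]=0xd7 [1]=0x8c (little-endian) → word 0x8cd7
tag:14 @ bit 0 → (0x8cd7>>0)&0x3fff = 0xcd7  ←
kind:1 @ bit 14 → (0x8cd7>>14)&0x1 = 0x0
lvl:1 @ bit 15 → (0x8cd7>>15)&0x1 = 0x1

3287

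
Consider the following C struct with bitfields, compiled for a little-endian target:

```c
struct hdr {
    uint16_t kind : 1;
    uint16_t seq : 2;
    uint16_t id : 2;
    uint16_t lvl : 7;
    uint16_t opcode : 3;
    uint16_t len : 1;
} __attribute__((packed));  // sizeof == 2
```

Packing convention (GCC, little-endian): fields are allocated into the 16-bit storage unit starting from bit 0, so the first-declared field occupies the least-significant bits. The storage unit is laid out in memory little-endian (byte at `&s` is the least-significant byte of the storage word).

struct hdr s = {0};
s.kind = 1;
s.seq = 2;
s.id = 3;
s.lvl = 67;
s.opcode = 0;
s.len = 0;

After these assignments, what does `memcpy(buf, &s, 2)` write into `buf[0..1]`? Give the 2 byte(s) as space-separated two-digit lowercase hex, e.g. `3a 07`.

7d 08

[0+:1] kind=1 & 0x1 = 0x1; word=0x0001
[1+:2] seq=2 & 0x3 = 0x2; word=0x0005
[3+:2] id=3 & 0x3 = 0x3; word=0x001d
[5+:7] lvl=67 & 0x7f = 0x43; word=0x087d
[12+:3] opcode=0 & 0x7 = 0x0; word=0x087d
[15+:1] len=0 & 0x1 = 0x0; word=0x087d
word = 0x087d → little-endian bytes:
  [0]=0x7d  [1]=0x08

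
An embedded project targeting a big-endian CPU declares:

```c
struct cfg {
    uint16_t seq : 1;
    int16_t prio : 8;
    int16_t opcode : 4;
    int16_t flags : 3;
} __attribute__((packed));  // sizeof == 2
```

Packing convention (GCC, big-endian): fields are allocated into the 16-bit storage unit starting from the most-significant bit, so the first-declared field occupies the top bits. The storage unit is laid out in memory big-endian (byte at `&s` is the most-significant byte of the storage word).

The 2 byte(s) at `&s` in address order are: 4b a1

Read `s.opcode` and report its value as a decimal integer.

[0]=0x4b [1]=0xa1 (big-endian) → word 0x4ba1
seq [15+:1] = (word>>15) & 0x1 = 0
prio [7+:8] = (word>>7) & 0xff = 151
opcode [3+:4] = (word>>3) & 0xf = 4  ←
flags [0+:3] = (word>>0) & 0x7 = 1
opcode signed 4b, MSB=0: value = 4

4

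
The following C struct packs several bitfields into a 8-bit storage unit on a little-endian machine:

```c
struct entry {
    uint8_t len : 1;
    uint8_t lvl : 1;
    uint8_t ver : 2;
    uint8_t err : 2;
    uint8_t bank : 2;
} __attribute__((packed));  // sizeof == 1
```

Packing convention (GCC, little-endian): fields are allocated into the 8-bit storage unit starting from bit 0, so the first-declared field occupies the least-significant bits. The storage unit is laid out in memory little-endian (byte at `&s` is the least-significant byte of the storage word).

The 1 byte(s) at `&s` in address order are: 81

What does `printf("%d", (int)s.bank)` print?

2

[0]=0x81 (little-endian) → word 0x81
len:1 @ bit 0 → (0x81>>0)&0x1 = 0x1
lvl:1 @ bit 1 → (0x81>>1)&0x1 = 0x0
ver:2 @ bit 2 → (0x81>>2)&0x3 = 0x0
err:2 @ bit 4 → (0x81>>4)&0x3 = 0x0
bank:2 @ bit 6 → (0x81>>6)&0x3 = 0x2  ←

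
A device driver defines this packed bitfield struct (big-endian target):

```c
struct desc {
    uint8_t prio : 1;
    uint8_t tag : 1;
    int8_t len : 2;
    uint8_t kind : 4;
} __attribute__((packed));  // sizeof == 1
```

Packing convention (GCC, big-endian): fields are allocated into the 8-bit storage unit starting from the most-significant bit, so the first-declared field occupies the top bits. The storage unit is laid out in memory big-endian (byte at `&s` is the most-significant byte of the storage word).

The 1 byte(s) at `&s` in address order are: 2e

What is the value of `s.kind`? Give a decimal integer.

14

[0]=0x2e (big-endian) → word 0x2e
prio:1 @ bit 7 → (0x2e>>7)&0x1 = 0x0
tag:1 @ bit 6 → (0x2e>>6)&0x1 = 0x0
len:2 @ bit 4 → (0x2e>>4)&0x3 = 0x2
kind:4 @ bit 0 → (0x2e>>0)&0xf = 0xe  ←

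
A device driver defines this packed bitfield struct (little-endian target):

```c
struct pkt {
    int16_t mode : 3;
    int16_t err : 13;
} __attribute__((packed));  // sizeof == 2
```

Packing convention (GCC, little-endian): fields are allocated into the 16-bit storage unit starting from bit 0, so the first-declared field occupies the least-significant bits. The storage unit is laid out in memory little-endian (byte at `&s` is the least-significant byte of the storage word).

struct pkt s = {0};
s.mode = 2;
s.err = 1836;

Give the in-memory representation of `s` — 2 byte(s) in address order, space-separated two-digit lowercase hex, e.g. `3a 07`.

mode (3b) val=2 bits=0x2 at bit 0: 0x0002
err (13b) val=1836 bits=0x72c at bit 3: 0x3962
word = 0x3962 → little-endian bytes:
  [0]=0x62  [1]=0x39

62 39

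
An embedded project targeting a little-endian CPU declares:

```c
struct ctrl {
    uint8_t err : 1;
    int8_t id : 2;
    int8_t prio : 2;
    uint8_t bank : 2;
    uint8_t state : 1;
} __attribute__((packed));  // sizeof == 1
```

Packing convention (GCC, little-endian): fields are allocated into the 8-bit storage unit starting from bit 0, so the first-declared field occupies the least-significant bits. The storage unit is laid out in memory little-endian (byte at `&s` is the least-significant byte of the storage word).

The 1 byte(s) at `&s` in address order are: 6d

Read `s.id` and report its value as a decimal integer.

-2

[0]=0x6d (little-endian) → word 0x6d
err:1 @ bit 0 → (0x6d>>0)&0x1 = 0x1
id:2 @ bit 1 → (0x6d>>1)&0x3 = 0x2  ←
prio:2 @ bit 3 → (0x6d>>3)&0x3 = 0x1
bank:2 @ bit 5 → (0x6d>>5)&0x3 = 0x3
state:1 @ bit 7 → (0x6d>>7)&0x1 = 0x0
id signed 2b, MSB=1: 2 - 4 = -2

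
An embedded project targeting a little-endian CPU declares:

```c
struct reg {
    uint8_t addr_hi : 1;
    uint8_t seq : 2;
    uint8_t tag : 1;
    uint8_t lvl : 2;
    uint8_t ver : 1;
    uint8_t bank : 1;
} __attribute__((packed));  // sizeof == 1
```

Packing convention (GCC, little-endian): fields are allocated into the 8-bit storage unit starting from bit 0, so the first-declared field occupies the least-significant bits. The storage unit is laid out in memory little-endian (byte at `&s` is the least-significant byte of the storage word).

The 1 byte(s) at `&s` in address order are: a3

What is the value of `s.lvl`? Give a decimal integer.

[0]=0xa3 (little-endian) → word 0xa3
addr_hi:1 @ bit 0 → (0xa3>>0)&0x1 = 0x1
seq:2 @ bit 1 → (0xa3>>1)&0x3 = 0x1
tag:1 @ bit 3 → (0xa3>>3)&0x1 = 0x0
lvl:2 @ bit 4 → (0xa3>>4)&0x3 = 0x2  ←
ver:1 @ bit 6 → (0xa3>>6)&0x1 = 0x0
bank:1 @ bit 7 → (0xa3>>7)&0x1 = 0x1

2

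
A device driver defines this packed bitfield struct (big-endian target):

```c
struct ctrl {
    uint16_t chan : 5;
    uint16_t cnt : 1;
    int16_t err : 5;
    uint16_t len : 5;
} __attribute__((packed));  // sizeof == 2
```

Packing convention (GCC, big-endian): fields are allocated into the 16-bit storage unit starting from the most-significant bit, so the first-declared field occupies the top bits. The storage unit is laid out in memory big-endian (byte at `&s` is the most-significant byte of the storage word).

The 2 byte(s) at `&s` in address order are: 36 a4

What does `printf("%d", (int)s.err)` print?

[0]=0x36 [1]=0xa4 (big-endian) → word 0x36a4
chan [11+:5] = (word>>11) & 0x1f = 6
cnt [10+:1] = (word>>10) & 0x1 = 1
err [5+:5] = (word>>5) & 0x1f = 21  ←
len [0+:5] = (word>>0) & 0x1f = 4
err signed 5b, MSB=1: 21 - 32 = -11

-11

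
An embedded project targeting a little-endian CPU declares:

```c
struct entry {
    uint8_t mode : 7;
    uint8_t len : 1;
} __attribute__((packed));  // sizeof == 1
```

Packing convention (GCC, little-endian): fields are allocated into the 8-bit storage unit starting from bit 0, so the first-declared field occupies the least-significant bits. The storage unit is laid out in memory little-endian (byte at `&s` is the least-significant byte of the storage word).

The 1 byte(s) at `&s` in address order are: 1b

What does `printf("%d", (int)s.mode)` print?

27

[0]=0x1b (little-endian) → word 0x1b
mode [0+:7] = (word>>0) & 0x7f = 27  ←
len [7+:1] = (word>>7) & 0x1 = 0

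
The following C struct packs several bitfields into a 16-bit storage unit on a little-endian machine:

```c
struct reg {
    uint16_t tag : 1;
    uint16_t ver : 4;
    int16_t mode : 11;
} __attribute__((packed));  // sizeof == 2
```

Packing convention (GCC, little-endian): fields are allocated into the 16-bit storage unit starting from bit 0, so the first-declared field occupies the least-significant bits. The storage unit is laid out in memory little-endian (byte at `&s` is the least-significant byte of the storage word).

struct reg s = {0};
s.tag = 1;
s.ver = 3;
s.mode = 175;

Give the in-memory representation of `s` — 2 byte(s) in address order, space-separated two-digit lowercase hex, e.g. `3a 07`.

tag (1b) val=1 bits=0x1 at bit 0: 0x0001
ver (4b) val=3 bits=0x3 at bit 1: 0x0007
mode (11b) val=175 bits=0xaf at bit 5: 0x15e7
word = 0x15e7 → little-endian bytes:
  [0]=0xe7  [1]=0x15

e7 15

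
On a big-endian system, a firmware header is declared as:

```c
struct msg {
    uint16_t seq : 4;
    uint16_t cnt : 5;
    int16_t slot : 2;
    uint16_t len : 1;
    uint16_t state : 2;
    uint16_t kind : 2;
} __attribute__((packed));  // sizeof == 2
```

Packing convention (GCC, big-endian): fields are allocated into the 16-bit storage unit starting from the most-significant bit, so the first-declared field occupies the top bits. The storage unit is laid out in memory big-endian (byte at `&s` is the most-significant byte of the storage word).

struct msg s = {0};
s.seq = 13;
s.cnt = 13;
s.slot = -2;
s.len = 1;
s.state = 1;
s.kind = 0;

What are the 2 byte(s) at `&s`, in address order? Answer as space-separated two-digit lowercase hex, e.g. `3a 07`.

seq (4b) val=13 bits=0xd at bit 12: 0xd000
cnt (5b) val=13 bits=0xd at bit 7: 0xd680
slot (2b) val=-2 bits=0x2 at bit 5: 0xd6c0
len (1b) val=1 bits=0x1 at bit 4: 0xd6d0
state (2b) val=1 bits=0x1 at bit 2: 0xd6d4
kind (2b) val=0 bits=0x0 at bit 0: 0xd6d4
word = 0xd6d4 → big-endian bytes:
  [0]=0xd6  [1]=0xd4

d6 d4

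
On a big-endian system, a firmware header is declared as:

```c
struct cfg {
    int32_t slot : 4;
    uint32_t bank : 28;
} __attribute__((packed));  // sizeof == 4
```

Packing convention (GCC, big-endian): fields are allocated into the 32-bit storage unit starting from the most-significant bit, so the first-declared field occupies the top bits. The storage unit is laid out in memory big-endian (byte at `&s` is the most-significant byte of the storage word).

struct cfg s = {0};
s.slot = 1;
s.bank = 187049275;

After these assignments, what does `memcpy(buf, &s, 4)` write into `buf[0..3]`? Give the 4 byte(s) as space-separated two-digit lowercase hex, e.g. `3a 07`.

1b 26 25 3b

slot:4 = 1 → 0x1 << 28 → word 0x10000000
bank:28 = 187049275 → 0xb26253b << 0 → word 0x1b26253b
word = 0x1b26253b → big-endian bytes:
  [0]=0x1b  [1]=0x26  [2]=0x25  [3]=0x3b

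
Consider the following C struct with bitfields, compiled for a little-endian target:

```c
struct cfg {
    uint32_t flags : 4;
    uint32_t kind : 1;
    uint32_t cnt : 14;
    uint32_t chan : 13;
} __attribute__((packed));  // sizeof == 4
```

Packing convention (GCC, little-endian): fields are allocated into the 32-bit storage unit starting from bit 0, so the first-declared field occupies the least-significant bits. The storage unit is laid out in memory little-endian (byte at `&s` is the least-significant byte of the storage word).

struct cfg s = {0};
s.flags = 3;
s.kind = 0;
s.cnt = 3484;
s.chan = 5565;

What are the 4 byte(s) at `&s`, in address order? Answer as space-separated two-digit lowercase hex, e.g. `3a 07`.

83 b3 e9 ad

[0+:4] flags=3 & 0xf = 0x3; word=0x00000003
[4+:1] kind=0 & 0x1 = 0x0; word=0x00000003
[5+:14] cnt=3484 & 0x3fff = 0xd9c; word=0x0001b383
[19+:13] chan=5565 & 0x1fff = 0x15bd; word=0xade9b383
word = 0xade9b383 → little-endian bytes:
  [0]=0x83  [1]=0xb3  [2]=0xe9  [3]=0xad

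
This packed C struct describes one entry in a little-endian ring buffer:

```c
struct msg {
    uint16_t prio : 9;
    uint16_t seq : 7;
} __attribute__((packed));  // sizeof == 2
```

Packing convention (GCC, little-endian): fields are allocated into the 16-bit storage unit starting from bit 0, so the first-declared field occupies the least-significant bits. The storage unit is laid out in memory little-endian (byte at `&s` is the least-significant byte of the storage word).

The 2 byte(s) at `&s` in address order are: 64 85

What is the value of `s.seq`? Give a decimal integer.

[0]=0x64 [1]=0x85 (little-endian) → word 0x8564
prio:9 @ bit 0 → (0x8564>>0)&0x1ff = 0x164
seq:7 @ bit 9 → (0x8564>>9)&0x7f = 0x42  ←

66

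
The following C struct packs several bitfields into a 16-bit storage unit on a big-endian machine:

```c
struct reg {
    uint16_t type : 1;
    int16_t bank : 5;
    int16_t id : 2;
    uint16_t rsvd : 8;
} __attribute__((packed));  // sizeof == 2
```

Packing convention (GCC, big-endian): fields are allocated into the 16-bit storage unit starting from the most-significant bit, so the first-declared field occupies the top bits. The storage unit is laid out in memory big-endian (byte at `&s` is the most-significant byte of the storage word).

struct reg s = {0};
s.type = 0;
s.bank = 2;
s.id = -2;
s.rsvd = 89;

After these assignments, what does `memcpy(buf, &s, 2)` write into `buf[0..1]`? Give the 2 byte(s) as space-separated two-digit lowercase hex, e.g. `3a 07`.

type:1 = 0 → 0x0 << 15 → word 0x0000
bank:5 = 2 → 0x2 << 10 → word 0x0800
id:2 = -2 → 0x2 << 8 → word 0x0a00
rsvd:8 = 89 → 0x59 << 0 → word 0x0a59
word = 0x0a59 → big-endian bytes:
  [0]=0x0a  [1]=0x59

0a 59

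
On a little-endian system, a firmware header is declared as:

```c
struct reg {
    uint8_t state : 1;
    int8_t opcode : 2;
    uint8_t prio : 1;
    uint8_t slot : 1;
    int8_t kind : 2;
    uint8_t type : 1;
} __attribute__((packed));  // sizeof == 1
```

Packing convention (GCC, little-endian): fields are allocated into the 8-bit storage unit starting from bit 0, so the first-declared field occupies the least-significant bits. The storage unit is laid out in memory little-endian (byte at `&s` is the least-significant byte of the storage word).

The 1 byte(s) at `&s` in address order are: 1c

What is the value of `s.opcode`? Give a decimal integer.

[0]=0x1c (little-endian) → word 0x1c
state:1 @ bit 0 → (0x1c>>0)&0x1 = 0x0
opcode:2 @ bit 1 → (0x1c>>1)&0x3 = 0x2  ←
prio:1 @ bit 3 → (0x1c>>3)&0x1 = 0x1
slot:1 @ bit 4 → (0x1c>>4)&0x1 = 0x1
kind:2 @ bit 5 → (0x1c>>5)&0x3 = 0x0
type:1 @ bit 7 → (0x1c>>7)&0x1 = 0x0
opcode signed 2b, MSB=1: 2 - 4 = -2

-2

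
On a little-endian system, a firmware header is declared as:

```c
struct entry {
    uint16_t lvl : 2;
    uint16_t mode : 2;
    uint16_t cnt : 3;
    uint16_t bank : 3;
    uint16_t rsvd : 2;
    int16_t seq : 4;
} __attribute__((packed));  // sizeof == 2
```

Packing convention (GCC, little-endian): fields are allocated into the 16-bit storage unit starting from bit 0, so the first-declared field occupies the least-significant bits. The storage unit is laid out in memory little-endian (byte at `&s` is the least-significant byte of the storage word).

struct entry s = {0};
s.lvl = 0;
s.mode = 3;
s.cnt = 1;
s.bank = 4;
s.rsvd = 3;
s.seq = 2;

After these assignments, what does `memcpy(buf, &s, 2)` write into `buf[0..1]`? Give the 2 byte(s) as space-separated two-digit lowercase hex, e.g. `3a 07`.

1c 2e

lvl (2b) val=0 bits=0x0 at bit 0: 0x0000
mode (2b) val=3 bits=0x3 at bit 2: 0x000c
cnt (3b) val=1 bits=0x1 at bit 4: 0x001c
bank (3b) val=4 bits=0x4 at bit 7: 0x021c
rsvd (2b) val=3 bits=0x3 at bit 10: 0x0e1c
seq (4b) val=2 bits=0x2 at bit 12: 0x2e1c
word = 0x2e1c → little-endian bytes:
  [0]=0x1c  [1]=0x2e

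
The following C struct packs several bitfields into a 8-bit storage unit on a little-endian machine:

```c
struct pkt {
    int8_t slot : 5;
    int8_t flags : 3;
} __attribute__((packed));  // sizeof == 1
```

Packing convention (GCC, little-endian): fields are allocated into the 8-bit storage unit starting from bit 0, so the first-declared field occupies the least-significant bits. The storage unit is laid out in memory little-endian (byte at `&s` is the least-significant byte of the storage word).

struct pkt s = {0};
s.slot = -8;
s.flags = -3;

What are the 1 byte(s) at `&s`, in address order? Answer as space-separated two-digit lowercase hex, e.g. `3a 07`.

slot:5 = -8 → 0x18 << 0 → word 0x18
flags:3 = -3 → 0x5 << 5 → word 0xb8
word = 0xb8 → little-endian bytes:
  [0]=0xb8

b8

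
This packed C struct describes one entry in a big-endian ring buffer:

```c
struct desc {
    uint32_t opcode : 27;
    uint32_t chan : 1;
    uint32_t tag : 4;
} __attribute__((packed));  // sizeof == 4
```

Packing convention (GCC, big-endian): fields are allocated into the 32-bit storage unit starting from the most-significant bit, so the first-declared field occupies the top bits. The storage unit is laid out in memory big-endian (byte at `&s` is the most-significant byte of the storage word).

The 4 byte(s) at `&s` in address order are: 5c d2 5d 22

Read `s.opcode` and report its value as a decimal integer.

48665321

[0]=0x5c [1]=0xd2 [2]=0x5d [3]=0x22 (big-endian) → word 0x5cd25d22
opcode:27 @ bit 5 → (0x5cd25d22>>5)&0x7ffffff = 0x2e692e9  ←
chan:1 @ bit 4 → (0x5cd25d22>>4)&0x1 = 0x0
tag:4 @ bit 0 → (0x5cd25d22>>0)&0xf = 0x2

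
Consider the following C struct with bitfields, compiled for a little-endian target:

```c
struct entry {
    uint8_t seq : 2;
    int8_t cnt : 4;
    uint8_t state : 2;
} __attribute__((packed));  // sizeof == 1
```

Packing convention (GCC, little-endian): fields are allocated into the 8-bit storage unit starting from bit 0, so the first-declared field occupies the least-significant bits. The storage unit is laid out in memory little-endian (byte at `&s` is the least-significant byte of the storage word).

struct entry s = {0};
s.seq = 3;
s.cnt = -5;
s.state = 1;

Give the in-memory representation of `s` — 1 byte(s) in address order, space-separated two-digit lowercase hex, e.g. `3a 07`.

[0+:2] seq=3 & 0x3 = 0x3; word=0x03
[2+:4] cnt=-5 & 0xf = 0xb; word=0x2f
[6+:2] state=1 & 0x3 = 0x1; word=0x6f
word = 0x6f → little-endian bytes:
  [0]=0x6f

6f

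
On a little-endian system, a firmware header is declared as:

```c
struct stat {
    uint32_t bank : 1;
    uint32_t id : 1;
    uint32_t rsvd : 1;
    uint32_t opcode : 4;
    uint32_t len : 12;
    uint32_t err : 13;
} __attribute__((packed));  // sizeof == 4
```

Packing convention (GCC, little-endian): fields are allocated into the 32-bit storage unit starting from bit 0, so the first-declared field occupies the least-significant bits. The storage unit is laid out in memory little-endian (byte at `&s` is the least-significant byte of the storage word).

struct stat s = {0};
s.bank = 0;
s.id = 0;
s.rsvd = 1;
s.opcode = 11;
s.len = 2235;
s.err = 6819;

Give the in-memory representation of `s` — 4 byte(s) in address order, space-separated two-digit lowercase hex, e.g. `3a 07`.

bank:1 = 0 → 0x0 << 0 → word 0x00000000
id:1 = 0 → 0x0 << 1 → word 0x00000000
rsvd:1 = 1 → 0x1 << 2 → word 0x00000004
opcode:4 = 11 → 0xb << 3 → word 0x0000005c
len:12 = 2235 → 0x8bb << 7 → word 0x00045ddc
err:13 = 6819 → 0x1aa3 << 19 → word 0xd51c5ddc
word = 0xd51c5ddc → little-endian bytes:
  [0]=0xdc  [1]=0x5d  [2]=0x1c  [3]=0xd5

dc 5d 1c d5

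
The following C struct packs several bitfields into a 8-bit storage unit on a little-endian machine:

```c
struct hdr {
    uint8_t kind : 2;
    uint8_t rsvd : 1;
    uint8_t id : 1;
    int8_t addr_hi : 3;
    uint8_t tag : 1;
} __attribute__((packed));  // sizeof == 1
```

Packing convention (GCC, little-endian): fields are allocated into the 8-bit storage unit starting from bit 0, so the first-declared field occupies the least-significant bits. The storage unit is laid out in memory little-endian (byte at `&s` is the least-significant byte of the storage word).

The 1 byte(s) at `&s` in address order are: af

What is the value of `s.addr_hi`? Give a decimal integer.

2

[0]=0xaf (little-endian) → word 0xaf
kind:2 @ bit 0 → (0xaf>>0)&0x3 = 0x3
rsvd:1 @ bit 2 → (0xaf>>2)&0x1 = 0x1
id:1 @ bit 3 → (0xaf>>3)&0x1 = 0x1
addr_hi:3 @ bit 4 → (0xaf>>4)&0x7 = 0x2  ←
tag:1 @ bit 7 → (0xaf>>7)&0x1 = 0x1
addr_hi signed 3b, MSB=0: value = 2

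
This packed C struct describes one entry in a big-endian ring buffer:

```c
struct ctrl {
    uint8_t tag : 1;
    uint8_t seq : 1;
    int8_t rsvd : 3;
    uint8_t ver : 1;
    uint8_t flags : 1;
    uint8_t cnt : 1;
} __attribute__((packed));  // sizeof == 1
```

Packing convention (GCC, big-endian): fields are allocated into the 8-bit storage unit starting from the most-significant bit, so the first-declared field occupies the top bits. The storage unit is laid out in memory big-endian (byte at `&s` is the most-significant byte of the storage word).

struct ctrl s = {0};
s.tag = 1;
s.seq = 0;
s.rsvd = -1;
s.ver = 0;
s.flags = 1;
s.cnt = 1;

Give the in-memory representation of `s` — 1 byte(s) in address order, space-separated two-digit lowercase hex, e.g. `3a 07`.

bb

tag (1b) val=1 bits=0x1 at bit 7: 0x80
seq (1b) val=0 bits=0x0 at bit 6: 0x80
rsvd (3b) val=-1 bits=0x7 at bit 3: 0xb8
ver (1b) val=0 bits=0x0 at bit 2: 0xb8
flags (1b) val=1 bits=0x1 at bit 1: 0xba
cnt (1b) val=1 bits=0x1 at bit 0: 0xbb
word = 0xbb → big-endian bytes:
  [0]=0xbb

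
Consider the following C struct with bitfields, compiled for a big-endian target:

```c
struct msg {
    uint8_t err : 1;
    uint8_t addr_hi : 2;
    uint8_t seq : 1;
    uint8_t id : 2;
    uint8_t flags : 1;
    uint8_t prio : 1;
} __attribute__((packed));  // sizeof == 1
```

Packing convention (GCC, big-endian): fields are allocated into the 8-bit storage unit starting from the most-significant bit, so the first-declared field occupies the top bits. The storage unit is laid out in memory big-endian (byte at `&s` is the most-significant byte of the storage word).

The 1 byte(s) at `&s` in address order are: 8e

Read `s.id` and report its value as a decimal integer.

[0]=0x8e (big-endian) → word 0x8e
err:1 @ bit 7 → (0x8e>>7)&0x1 = 0x1
addr_hi:2 @ bit 5 → (0x8e>>5)&0x3 = 0x0
seq:1 @ bit 4 → (0x8e>>4)&0x1 = 0x0
id:2 @ bit 2 → (0x8e>>2)&0x3 = 0x3  ←
flags:1 @ bit 1 → (0x8e>>1)&0x1 = 0x1
prio:1 @ bit 0 → (0x8e>>0)&0x1 = 0x0

3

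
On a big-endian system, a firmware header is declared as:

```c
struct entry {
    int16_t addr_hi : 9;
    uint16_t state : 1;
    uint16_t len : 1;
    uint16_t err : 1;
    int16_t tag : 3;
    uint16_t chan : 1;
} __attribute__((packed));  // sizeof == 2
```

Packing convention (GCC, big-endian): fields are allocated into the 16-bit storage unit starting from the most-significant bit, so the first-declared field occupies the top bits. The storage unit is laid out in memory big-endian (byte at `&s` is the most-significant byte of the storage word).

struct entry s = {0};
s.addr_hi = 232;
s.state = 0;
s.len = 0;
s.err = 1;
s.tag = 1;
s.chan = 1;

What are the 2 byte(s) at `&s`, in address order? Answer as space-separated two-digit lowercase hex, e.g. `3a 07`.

addr_hi (9b) val=232 bits=0xe8 at bit 7: 0x7400
state (1b) val=0 bits=0x0 at bit 6: 0x7400
len (1b) val=0 bits=0x0 at bit 5: 0x7400
err (1b) val=1 bits=0x1 at bit 4: 0x7410
tag (3b) val=1 bits=0x1 at bit 1: 0x7412
chan (1b) val=1 bits=0x1 at bit 0: 0x7413
word = 0x7413 → big-endian bytes:
  [0]=0x74  [1]=0x13

74 13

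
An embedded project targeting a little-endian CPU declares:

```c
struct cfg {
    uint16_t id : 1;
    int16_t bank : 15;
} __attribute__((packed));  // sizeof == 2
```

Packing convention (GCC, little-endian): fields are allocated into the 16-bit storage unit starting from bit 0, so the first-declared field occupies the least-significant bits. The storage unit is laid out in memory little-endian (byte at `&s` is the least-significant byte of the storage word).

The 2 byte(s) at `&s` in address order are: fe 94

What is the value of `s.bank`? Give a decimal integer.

[0]=0xfe [1]=0x94 (little-endian) → word 0x94fe
id [0+:1] = (word>>0) & 0x1 = 0
bank [1+:15] = (word>>1) & 0x7fff = 19071  ←
bank signed 15b, MSB=1: 19071 - 32768 = -13697

-13697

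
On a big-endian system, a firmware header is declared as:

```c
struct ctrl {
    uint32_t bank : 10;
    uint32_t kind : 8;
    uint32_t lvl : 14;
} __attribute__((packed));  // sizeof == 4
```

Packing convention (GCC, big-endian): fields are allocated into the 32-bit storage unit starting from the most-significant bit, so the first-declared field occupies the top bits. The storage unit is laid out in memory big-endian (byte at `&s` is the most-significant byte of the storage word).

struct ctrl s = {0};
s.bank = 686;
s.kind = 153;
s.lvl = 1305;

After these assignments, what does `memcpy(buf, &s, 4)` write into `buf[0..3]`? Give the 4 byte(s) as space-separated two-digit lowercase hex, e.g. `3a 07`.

bank (10b) val=686 bits=0x2ae at bit 22: 0xab800000
kind (8b) val=153 bits=0x99 at bit 14: 0xaba64000
lvl (14b) val=1305 bits=0x519 at bit 0: 0xaba64519
word = 0xaba64519 → big-endian bytes:
  [0]=0xab  [1]=0xa6  [2]=0x45  [3]=0x19

ab a6 45 19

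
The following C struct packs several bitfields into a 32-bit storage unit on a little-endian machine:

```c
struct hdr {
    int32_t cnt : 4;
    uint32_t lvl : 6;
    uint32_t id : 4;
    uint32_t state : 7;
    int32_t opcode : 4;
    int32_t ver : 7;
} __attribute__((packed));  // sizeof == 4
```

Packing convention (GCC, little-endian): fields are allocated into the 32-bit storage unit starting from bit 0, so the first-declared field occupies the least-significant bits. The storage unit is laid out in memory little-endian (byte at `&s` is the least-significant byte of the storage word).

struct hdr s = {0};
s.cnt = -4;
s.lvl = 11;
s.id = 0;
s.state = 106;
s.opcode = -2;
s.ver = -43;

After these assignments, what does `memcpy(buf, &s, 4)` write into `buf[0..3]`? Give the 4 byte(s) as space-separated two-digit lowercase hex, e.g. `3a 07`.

bc 80 da ab

cnt (4b) val=-4 bits=0xc at bit 0: 0x0000000c
lvl (6b) val=11 bits=0xb at bit 4: 0x000000bc
id (4b) val=0 bits=0x0 at bit 10: 0x000000bc
state (7b) val=106 bits=0x6a at bit 14: 0x001a80bc
opcode (4b) val=-2 bits=0xe at bit 21: 0x01da80bc
ver (7b) val=-43 bits=0x55 at bit 25: 0xabda80bc
word = 0xabda80bc → little-endian bytes:
  [0]=0xbc  [1]=0x80  [2]=0xda  [3]=0xab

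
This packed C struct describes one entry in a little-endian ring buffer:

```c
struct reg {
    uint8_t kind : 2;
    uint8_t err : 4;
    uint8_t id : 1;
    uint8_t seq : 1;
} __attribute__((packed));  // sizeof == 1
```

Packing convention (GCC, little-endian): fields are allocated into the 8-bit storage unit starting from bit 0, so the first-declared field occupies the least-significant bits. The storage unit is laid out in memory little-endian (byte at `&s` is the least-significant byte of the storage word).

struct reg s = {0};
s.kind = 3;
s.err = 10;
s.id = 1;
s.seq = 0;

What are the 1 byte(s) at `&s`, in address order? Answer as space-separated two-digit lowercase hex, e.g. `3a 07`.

kind:2 = 3 → 0x3 << 0 → word 0x03
err:4 = 10 → 0xa << 2 → word 0x2b
id:1 = 1 → 0x1 << 6 → word 0x6b
seq:1 = 0 → 0x0 << 7 → word 0x6b
word = 0x6b → little-endian bytes:
  [0]=0x6b

6b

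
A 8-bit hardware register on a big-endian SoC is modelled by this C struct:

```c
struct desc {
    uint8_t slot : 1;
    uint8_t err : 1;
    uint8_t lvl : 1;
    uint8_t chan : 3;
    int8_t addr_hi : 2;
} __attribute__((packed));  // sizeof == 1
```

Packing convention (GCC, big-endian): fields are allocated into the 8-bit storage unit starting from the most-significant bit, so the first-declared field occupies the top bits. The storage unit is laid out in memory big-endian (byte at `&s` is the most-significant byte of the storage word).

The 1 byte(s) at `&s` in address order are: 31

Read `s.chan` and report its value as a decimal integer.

4

[0]=0x31 (big-endian) → word 0x31
slot:1 @ bit 7 → (0x31>>7)&0x1 = 0x0
err:1 @ bit 6 → (0x31>>6)&0x1 = 0x0
lvl:1 @ bit 5 → (0x31>>5)&0x1 = 0x1
chan:3 @ bit 2 → (0x31>>2)&0x7 = 0x4  ←
addr_hi:2 @ bit 0 → (0x31>>0)&0x3 = 0x1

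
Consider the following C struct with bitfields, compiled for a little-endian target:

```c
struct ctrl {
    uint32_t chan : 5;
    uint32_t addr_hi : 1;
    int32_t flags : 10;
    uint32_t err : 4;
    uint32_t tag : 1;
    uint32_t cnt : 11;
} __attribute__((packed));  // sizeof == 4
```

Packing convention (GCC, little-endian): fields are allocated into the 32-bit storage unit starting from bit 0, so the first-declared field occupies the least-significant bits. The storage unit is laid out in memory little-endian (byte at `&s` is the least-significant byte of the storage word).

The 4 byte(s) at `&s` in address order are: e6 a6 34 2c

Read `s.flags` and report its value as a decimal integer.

[0]=0xe6 [1]=0xa6 [2]=0x34 [3]=0x2c (little-endian) → word 0x2c34a6e6
chan:5 @ bit 0 → (0x2c34a6e6>>0)&0x1f = 0x6
addr_hi:1 @ bit 5 → (0x2c34a6e6>>5)&0x1 = 0x1
flags:10 @ bit 6 → (0x2c34a6e6>>6)&0x3ff = 0x29b  ←
err:4 @ bit 16 → (0x2c34a6e6>>16)&0xf = 0x4
tag:1 @ bit 20 → (0x2c34a6e6>>20)&0x1 = 0x1
cnt:11 @ bit 21 → (0x2c34a6e6>>21)&0x7ff = 0x161
flags signed 10b, MSB=1: 667 - 1024 = -357

-357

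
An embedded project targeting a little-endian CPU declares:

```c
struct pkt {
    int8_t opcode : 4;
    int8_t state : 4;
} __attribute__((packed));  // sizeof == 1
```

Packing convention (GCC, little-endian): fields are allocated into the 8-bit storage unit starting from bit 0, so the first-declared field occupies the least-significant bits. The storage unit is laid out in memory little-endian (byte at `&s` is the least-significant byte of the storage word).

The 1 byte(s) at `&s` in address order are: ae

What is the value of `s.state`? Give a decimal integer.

-6

[0]=0xae (little-endian) → word 0xae
opcode:4 @ bit 0 → (0xae>>0)&0xf = 0xe
state:4 @ bit 4 → (0xae>>4)&0xf = 0xa  ←
state signed 4b, MSB=1: 10 - 16 = -6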